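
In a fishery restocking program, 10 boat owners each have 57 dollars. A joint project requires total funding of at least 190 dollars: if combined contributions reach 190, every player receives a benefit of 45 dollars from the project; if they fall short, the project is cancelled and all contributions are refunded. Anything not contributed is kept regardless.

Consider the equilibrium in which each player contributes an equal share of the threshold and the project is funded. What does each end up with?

Equal share of the threshold: 190/10 = 19.
At this profile no one gains by cutting their contribution: any cut drops the total below 190, the project is cancelled, contributions are refunded, and the deviator ends with 57, which is less than 57 − 19 + 45 = 83. Contributing more than 19 just wastes the excess. So contributing exactly 19 is a best response.
Each player's payoff: 57 − 19 + 45 = 83.

83 dollars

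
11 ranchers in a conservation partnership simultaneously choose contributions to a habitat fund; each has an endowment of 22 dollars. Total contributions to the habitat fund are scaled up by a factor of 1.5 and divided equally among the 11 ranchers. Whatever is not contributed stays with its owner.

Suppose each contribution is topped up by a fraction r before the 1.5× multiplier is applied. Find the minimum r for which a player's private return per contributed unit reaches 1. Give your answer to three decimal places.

6.333

With matching at rate r, one contributed unit becomes (1 + r) in the habitat fund and returns 1.5 × (1 + r) / 11 to the contributor.
Setting this equal to 1: 1 + r = 11/1.5 = 7.3333.
So the minimum matching rate is r = 7.3333 − 1 = 6.333.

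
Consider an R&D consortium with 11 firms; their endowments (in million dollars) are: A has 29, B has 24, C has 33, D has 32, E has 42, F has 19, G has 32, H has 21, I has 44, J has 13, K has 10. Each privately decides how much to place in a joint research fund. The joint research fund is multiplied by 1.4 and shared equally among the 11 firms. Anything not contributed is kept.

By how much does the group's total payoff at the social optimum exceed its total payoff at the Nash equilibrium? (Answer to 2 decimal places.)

The private return per contributed unit is 1.4/11 = 0.1273 < 1 for every player regardless of endowment, so the Nash equilibrium is zero contribution and the group total is Σ E_j = 29 + 24 + 33 + 32 + 42 + 19 + 32 + 21 + 44 + 13 + 10 = 299.
Each contributed unit returns 1.400 to the group, so the social optimum is full contribution by everyone: group total = 1.400 × 299 = 418.60.
Efficiency loss = (1.400 − 1) × 299 = 119.60.

119.60 million dollars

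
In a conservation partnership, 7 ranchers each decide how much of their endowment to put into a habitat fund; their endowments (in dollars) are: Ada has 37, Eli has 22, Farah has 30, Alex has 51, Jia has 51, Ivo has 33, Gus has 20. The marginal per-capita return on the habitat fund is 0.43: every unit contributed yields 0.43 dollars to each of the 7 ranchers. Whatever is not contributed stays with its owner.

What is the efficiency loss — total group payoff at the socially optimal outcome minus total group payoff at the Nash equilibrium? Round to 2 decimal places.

490.44 dollars

The private return per contributed unit is 0.43 < 1 for everyone, so the Nash equilibrium is zero contribution and the group total is Σ E_j = 37 + 22 + 30 + 51 + 51 + 33 + 20 = 244.
Each contributed unit returns 3.010 to the group, so the social optimum is full contribution by everyone: group total = 3.010 × 244 = 734.44.
Efficiency loss = (3.010 − 1) × 244 = 490.44.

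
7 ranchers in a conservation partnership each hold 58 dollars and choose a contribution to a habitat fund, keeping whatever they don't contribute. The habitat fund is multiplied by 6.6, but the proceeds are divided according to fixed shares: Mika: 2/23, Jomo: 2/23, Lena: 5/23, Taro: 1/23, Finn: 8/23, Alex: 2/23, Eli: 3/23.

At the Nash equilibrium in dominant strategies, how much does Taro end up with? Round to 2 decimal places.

91.29 dollars

For player j, contributing a unit is worthwhile iff 6.6 × (j's share) ≥ 1, i.e. iff j's share is at least 0.1515.
The shares above 0.1515 belong to Lena and Finn, contributing 58 each; the remaining 5 contribute 0. Total contributed: 116.
Taro keeps 58 and receives 6.6 × 116 × 1/23 = 33.29 from the habitat fund, for a payoff of 91.29.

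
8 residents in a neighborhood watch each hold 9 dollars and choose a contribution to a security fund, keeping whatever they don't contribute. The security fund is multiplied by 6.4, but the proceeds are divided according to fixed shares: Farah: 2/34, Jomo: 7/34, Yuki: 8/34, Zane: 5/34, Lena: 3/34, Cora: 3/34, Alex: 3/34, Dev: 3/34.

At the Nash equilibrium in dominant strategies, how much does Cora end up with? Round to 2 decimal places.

19.16 dollars

A player with share s gets back 6.4·s per unit contributed, so full contribution is dominant for anyone with s > 1/6.4 = 0.1563 and zero contribution is dominant for anyone below.
The shares above 0.1563 belong to Jomo and Yuki, contributing 9 each; the remaining 6 contribute 0. Total contributed: 18.
Cora keeps 9 and receives 6.4 × 18 × 3/34 = 10.16 from the security fund, for a payoff of 19.16.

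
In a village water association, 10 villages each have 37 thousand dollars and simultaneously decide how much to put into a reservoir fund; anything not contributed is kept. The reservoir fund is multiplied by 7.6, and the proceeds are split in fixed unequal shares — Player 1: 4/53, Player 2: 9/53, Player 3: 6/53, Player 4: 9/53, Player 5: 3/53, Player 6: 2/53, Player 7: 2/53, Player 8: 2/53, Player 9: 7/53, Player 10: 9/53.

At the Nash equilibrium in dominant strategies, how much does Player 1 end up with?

121.89 thousand dollars

Player j's private return per contributed unit is 7.6 × (j's share). Contributing is weakly dominant for j when that share is at least 1/7.6 = 0.1316, and contributing 0 is dominant otherwise.
Player 2, Player 4, Player 9 and Player 10 are above the threshold, contributing 37 each; the remaining 6 contribute 0. Total contributed: 148.
Player 1 keeps 37 and receives 7.6 × 148 × 4/53 = 84.89 from the reservoir fund, for a payoff of 121.89.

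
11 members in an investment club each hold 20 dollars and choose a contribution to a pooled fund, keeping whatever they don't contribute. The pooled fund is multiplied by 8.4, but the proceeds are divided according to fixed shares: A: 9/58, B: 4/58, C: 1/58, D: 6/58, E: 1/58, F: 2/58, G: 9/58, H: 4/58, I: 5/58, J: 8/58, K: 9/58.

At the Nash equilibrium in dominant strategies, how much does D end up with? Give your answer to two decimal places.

Each unit j contributes comes back to j as 8.4 × (j's share), so j prefers to contribute only if that share exceeds 1/8.4 = 0.1190; otherwise keeping the unit dominates.
The shares above 0.1190 belong to A, G, J and K, contributing 20 each; the remaining 7 contribute 0. Total contributed: 80.
D keeps 20 and receives 8.4 × 80 × 6/58 = 69.52 from the pooled fund, for a payoff of 89.52.

89.52 dollars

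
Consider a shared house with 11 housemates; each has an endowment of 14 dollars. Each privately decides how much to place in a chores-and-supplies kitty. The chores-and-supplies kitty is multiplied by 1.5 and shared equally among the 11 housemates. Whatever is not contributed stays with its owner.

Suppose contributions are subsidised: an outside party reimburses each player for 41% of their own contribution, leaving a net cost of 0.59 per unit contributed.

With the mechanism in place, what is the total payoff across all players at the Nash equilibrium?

Even with the mechanism, each unit contributed returns only (1.5/11) / 0.59 = 0.2311 per unit of net cost, so contributing nothing is still dominant.
Everyone keeps their endowment and the group total is 11 × 14 = 154.

154.00 dollars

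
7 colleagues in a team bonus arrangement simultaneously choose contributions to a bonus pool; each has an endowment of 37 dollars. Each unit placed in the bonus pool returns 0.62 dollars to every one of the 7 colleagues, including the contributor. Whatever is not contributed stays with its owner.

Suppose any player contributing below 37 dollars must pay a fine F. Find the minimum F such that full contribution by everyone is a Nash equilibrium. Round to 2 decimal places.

14.06 dollars

Given the others contribute fully, the best deviation is to contribute 0 (any partial contribution still incurs the fine and gives up units whose private return 0.62 is below 1).
Deviating from 37 to 0 saves 37 dollars but forfeits the deviator's share of the drop in the bonus pool: 0.62 × 37 = 22.94.
So the deviation gain is 37 − 22.94 = 14.06, and the fine must be at least 14.06 dollars to wipe it out.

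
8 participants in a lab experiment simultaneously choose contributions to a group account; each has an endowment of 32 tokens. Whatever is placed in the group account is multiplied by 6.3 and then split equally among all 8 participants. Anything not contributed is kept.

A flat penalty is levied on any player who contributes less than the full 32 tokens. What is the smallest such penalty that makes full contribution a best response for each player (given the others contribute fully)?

6.80 tokens

Given the others contribute fully, the best deviation is to contribute 0 (any partial contribution still incurs the fine and gives up units whose private return 0.7875 is below 1).
Deviating from 32 to 0 saves 32 tokens but forfeits the deviator's share of the drop in the group account: 6.3/8 × 32 = 25.20.
So the deviation gain is 32 − 25.20 = 6.80, and the fine must be at least 6.80 tokens to wipe it out.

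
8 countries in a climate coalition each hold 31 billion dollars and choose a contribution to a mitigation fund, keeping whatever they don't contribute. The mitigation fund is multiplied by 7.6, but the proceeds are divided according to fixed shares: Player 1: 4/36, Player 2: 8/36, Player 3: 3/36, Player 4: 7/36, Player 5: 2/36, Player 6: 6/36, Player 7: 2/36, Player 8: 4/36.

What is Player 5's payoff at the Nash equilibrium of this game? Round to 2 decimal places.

70.27 billion dollars

For player j, contributing a unit is worthwhile iff 7.6 × (j's share) ≥ 1, i.e. iff j's share is at least 0.1316.
Player 2, Player 4 and Player 6 are above the threshold, contributing 31 each; the remaining 5 contribute 0. Total contributed: 93.
Player 5 keeps 31 and receives 7.6 × 93 × 2/36 = 39.27 from the mitigation fund, for a payoff of 70.27.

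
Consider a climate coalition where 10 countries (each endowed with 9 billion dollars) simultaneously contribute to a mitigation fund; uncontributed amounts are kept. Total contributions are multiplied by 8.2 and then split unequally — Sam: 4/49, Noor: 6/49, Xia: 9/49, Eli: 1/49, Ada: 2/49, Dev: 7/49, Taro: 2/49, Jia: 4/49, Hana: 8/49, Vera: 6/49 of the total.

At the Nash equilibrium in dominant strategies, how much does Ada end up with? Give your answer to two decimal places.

24.06 billion dollars

For player j, contributing a unit is worthwhile iff 8.2 × (j's share) ≥ 1, i.e. iff j's share is at least 0.1220.
The shares above 0.1220 belong to Noor, Xia, Dev, Hana and Vera, contributing 9 each; the remaining 5 contribute 0. Total contributed: 45.
Ada keeps 9 and receives 8.2 × 45 × 2/49 = 15.06 from the mitigation fund, for a payoff of 24.06.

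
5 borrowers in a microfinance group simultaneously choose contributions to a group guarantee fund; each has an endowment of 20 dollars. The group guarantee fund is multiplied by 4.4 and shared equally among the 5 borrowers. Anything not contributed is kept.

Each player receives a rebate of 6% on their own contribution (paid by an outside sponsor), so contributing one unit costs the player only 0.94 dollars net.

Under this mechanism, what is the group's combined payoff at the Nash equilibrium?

Even with the mechanism, each unit contributed returns only (4.4/5) / 0.94 = 0.9362 per unit of net cost, so contributing nothing is still dominant.
Everyone keeps their endowment and the group total is 5 × 20 = 100.

100.00 dollars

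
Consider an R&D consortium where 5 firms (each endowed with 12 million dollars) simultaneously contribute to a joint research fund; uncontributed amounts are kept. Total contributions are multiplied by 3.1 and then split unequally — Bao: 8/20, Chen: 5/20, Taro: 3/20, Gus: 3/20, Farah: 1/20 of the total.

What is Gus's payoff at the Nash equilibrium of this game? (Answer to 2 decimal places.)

17.58 million dollars

Each unit j contributes comes back to j as 3.1 × (j's share), so j prefers to contribute only if that share exceeds 1/3.1 = 0.3226; otherwise keeping the unit dominates.
The only share above 0.3226 is Bao's 8/20, contributing 12; the remaining 4 contribute 0. Total contributed: 12.
Gus keeps 12 and receives 3.1 × 12 × 3/20 = 5.58 from the joint research fund, for a payoff of 17.58.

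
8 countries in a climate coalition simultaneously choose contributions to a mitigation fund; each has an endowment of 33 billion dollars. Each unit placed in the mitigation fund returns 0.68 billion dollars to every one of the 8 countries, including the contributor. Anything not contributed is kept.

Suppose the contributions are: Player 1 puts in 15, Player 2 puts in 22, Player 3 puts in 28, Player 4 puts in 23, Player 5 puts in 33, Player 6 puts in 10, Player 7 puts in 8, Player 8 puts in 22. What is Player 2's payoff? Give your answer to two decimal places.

120.48 billion dollars

Total contributed: 15 + 22 + 28 + 23 + 33 + 10 + 8 + 22 = 161.
Each receives 0.68 × 161 = 109.48 from the mitigation fund.
Player 2 keeps 33 − 22 = 11, so Player 2's payoff is 11 + 109.48 = 120.48.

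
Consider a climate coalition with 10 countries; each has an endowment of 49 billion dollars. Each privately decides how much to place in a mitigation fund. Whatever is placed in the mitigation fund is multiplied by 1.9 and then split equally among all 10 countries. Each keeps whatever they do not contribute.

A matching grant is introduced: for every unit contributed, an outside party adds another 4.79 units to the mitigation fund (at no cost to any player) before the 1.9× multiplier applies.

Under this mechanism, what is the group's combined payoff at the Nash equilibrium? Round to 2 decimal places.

5390.49 billion dollars

The effective private return per unit is now 1.9 × 5.79 / 10 = 1.1001 > 1, so every player's dominant strategy flips to full contribution.
So the Nash equilibrium is full contribution by all 10; the group earns 1.9 × 5.79 × 490 = 5390.49.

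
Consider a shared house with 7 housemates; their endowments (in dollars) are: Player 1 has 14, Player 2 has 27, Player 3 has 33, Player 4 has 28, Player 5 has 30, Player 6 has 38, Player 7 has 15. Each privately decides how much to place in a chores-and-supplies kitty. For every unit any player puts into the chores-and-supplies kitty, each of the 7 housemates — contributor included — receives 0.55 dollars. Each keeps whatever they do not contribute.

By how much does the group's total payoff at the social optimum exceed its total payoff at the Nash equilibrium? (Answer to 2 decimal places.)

The private return per contributed unit is 0.55 < 1 for everyone, so the Nash equilibrium is zero contribution and the group total is Σ E_j = 14 + 27 + 33 + 28 + 30 + 38 + 15 = 185.
Each contributed unit returns 3.850 to the group, so the social optimum is full contribution by everyone: group total = 3.850 × 185 = 712.25.
Efficiency loss = (3.850 − 1) × 185 = 527.25.

527.25 dollars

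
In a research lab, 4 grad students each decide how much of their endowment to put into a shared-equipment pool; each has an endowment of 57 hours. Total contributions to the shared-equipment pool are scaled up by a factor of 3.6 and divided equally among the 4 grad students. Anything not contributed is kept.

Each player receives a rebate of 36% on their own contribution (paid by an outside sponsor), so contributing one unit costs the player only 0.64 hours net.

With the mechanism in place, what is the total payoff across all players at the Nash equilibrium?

902.88 hours

The effective private return per unit is now (3.6/4) / 0.64 = 1.4063 > 1, so every player's dominant strategy flips to full contribution.
So the Nash equilibrium is full contribution by all 4; the group earns 4 × (57 × 0.36 + 3.6 × 57) = 902.88.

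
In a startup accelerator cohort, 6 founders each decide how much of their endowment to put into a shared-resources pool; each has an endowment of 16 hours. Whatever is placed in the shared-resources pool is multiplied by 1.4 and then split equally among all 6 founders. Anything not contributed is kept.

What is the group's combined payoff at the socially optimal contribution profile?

134.40 hours

Each contributed unit returns 1.400 to the group as a whole (0.2333 to each of 6 players), which exceeds 1, so the social optimum is full contribution: group total = 1.400 × 96 = 134.40.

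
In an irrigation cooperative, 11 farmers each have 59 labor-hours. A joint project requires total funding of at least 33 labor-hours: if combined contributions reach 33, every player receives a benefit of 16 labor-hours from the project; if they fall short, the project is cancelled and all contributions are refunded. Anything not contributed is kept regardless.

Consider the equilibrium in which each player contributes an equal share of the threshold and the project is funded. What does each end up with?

Equal share of the threshold: 33/11 = 3.
At this profile no one gains by cutting their contribution: any cut drops the total below 33, the project is cancelled, contributions are refunded, and the deviator ends with 59, which is less than 59 − 3 + 16 = 72. Contributing more than 3 just wastes the excess. So contributing exactly 3 is a best response.
Each player's payoff: 59 − 3 + 16 = 72.

72 labor-hours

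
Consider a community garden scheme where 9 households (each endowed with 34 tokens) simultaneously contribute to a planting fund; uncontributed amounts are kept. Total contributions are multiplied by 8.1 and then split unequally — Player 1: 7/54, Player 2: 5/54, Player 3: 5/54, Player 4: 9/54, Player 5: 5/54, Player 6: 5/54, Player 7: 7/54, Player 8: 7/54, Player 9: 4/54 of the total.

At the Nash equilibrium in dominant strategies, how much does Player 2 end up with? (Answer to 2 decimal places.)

136.00 tokens

Each unit j contributes comes back to j as 8.1 × (j's share), so j prefers to contribute only if that share exceeds 1/8.1 = 0.1235; otherwise keeping the unit dominates.
Player 1, Player 4, Player 7 and Player 8 are above the threshold, contributing 34 each; the remaining 5 contribute 0. Total contributed: 136.
Player 2 keeps 34 and receives 8.1 × 136 × 5/54 = 102.00 from the planting fund, for a payoff of 136.00.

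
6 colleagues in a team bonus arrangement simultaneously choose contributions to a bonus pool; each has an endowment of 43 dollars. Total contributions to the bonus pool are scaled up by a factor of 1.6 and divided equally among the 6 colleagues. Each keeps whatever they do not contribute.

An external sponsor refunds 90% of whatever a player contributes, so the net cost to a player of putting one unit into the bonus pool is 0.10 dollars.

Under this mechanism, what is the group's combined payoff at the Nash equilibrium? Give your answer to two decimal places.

645.00 dollars

The effective private return per unit is now (1.6/6) / 0.10 = 2.6667 > 1, so every player's dominant strategy flips to full contribution.
So the Nash equilibrium is full contribution by all 6; the group earns 6 × (43 × 0.90 + 1.6 × 43) = 645.00.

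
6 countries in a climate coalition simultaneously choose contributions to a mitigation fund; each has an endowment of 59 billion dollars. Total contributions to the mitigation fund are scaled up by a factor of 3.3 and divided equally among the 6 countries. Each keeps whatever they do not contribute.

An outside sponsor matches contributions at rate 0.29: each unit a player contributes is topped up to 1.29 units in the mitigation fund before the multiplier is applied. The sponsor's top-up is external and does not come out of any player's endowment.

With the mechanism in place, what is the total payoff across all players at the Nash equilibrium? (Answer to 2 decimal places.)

354.00 billion dollars

The effective private return is 3.3 × 1.29 / 6 = 0.7095, which is still under 1, so the mechanism doesn't change anyone's dominant strategy: zero contribution.
Everyone keeps their endowment and the group total is 6 × 59 = 354.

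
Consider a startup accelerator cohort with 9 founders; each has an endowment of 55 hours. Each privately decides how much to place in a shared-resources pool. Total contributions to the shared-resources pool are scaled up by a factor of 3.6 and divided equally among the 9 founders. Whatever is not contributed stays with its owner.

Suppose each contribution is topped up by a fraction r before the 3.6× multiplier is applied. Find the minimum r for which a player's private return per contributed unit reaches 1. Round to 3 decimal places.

1.500

With matching at rate r, one contributed unit becomes (1 + r) in the shared-resources pool and returns 3.6 × (1 + r) / 9 to the contributor.
Setting this equal to 1: 1 + r = 9/3.6 = 2.5000.
So the minimum matching rate is r = 2.5000 − 1 = 1.500.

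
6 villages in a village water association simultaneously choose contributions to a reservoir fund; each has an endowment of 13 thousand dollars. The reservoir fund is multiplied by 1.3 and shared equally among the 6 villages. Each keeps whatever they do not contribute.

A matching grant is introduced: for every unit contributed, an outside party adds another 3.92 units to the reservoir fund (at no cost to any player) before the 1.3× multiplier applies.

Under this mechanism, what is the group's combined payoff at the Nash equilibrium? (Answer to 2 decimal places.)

498.89 thousand dollars

With the mechanism, a contributed unit returns 1.3 × 4.92 / 6 = 1.0660 per unit of net cost to the contributor — now above 1 — so contributing fully is weakly dominant for every player.
So the Nash equilibrium is full contribution by all 6; the group earns 1.3 × 4.92 × 78 = 498.89.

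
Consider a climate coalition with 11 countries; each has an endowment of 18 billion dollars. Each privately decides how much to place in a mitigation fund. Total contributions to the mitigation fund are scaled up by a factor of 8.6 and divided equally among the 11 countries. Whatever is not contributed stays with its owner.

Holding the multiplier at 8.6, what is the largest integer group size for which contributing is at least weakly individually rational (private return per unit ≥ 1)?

8

Private return per unit is 8.6/(group size), which is ≥ 1 whenever the group size is ≤ 8.6.
The largest such integer is 8.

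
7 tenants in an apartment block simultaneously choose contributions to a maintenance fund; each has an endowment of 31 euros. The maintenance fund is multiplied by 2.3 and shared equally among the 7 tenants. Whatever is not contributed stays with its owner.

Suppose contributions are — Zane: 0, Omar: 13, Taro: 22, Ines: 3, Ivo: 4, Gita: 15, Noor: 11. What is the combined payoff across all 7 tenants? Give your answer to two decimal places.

Total contributed: 0 + 13 + 22 + 3 + 4 + 15 + 11 = 68; total kept: 7 × 31 − 68 = 149.
The maintenance fund pays out 2.3 × 68 = 156.40 in aggregate.
Group total = 149 + 156.40 = 305.40.

305.40 euros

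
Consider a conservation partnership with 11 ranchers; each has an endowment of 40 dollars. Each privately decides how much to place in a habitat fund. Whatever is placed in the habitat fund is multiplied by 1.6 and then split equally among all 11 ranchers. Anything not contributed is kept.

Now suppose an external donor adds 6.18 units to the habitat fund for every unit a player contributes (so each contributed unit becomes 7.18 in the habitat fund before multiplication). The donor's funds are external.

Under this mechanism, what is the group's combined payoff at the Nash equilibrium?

With the mechanism, a contributed unit returns 1.6 × 7.18 / 11 = 1.0444 per unit of net cost to the contributor — now above 1 — so contributing fully is weakly dominant for every player.
So the Nash equilibrium is full contribution by all 11; the group earns 1.6 × 7.18 × 440 = 5054.72.

5054.72 dollars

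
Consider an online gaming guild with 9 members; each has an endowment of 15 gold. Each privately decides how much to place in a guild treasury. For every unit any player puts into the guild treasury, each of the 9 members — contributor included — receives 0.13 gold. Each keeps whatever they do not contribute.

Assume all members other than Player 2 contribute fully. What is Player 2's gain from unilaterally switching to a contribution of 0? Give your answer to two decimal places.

Switching from a contribution of 15 to 0 lets Player 2 keep an extra 15 gold, but lowers the guild treasury by 15, which costs Player 2 their own share of that drop: 0.13 × 15 = 1.95.
Net gain = 15 − 1.95 = 13.05. The private return per contributed unit (0.13) is below 1, so free-riding is indeed the best response regardless of what the others do.

13.05 gold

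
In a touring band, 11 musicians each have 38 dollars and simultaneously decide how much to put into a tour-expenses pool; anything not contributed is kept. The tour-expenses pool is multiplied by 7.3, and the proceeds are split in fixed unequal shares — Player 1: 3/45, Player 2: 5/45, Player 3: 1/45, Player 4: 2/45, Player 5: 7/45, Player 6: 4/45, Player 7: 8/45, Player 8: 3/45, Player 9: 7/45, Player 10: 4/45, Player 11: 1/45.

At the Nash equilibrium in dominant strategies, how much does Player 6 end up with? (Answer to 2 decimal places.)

Each unit j contributes comes back to j as 7.3 × (j's share), so j prefers to contribute only if that share exceeds 1/7.3 = 0.1370; otherwise keeping the unit dominates.
The shares above 0.1370 belong to Player 5, Player 7 and Player 9, contributing 38 each; the remaining 8 contribute 0. Total contributed: 114.
Player 6 keeps 38 and receives 7.3 × 114 × 4/45 = 73.97 from the tour-expenses pool, for a payoff of 111.97.

111.97 dollars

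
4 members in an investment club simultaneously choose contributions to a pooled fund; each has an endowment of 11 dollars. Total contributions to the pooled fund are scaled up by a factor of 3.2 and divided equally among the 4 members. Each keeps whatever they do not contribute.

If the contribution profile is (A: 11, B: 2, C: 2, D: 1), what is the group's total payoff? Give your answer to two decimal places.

79.20 dollars

Total contributed: 11 + 2 + 2 + 1 = 16; total kept: 4 × 11 − 16 = 28.
The pooled fund pays out 3.2 × 16 = 51.20 in aggregate.
Group total = 28 + 51.20 = 79.20.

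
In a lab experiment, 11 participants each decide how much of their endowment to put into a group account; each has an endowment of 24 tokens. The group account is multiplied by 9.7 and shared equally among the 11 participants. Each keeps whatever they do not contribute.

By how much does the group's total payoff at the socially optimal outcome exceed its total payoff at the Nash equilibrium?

Each contributed unit returns 9.7/11 = 0.8818 to its contributor — below 1 — so contributing 0 is dominant for every player. At the Nash equilibrium everyone keeps their 24, and the group total is 11 × 24 = 264.
Each contributed unit returns 9.700 to the group as a whole (0.8818 to each of 11 players), which exceeds 1, so the social optimum is full contribution: group total = 9.700 × 264 = 2560.80.
Efficiency loss = 2560.80 − 264 = 2296.80.

2296.80 tokens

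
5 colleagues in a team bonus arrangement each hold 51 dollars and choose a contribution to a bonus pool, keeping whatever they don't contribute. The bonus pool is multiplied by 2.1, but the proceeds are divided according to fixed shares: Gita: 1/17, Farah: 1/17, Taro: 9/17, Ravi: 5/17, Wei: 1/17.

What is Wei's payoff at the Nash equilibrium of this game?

Player j's private return per contributed unit is 2.1 × (j's share). Contributing is weakly dominant for j when that share is at least 1/2.1 = 0.4762, and contributing 0 is dominant otherwise.
Only Taro (9/17) clears that bar, contributing 51; the remaining 4 contribute 0. Total contributed: 51.
Wei keeps 51 and receives 2.1 × 51 × 1/17 = 6.30 from the bonus pool, for a payoff of 57.30.

57.30 dollars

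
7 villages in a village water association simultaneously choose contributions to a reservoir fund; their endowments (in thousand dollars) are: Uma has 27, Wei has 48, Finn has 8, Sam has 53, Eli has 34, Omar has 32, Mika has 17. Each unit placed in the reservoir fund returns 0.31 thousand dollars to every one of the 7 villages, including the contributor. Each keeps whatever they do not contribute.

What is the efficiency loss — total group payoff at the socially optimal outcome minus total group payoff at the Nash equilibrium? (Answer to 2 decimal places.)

The private return per contributed unit is 0.31 < 1 for everyone, so the Nash equilibrium is zero contribution and the group total is Σ E_j = 27 + 48 + 8 + 53 + 34 + 32 + 17 = 219.
Each contributed unit returns 2.170 to the group, so the social optimum is full contribution by everyone: group total = 2.170 × 219 = 475.23.
Efficiency loss = (2.170 − 1) × 219 = 256.23.

256.23 thousand dollars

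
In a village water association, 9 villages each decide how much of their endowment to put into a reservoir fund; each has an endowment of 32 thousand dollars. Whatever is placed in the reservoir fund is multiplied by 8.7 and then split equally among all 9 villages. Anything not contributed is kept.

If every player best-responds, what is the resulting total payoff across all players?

Each contributed unit returns 8.7/9 = 0.9667 to its contributor — below 1 — so contributing 0 is dominant for every player. At the Nash equilibrium everyone keeps their 32, and the group total is 9 × 32 = 288.

288.00 thousand dollars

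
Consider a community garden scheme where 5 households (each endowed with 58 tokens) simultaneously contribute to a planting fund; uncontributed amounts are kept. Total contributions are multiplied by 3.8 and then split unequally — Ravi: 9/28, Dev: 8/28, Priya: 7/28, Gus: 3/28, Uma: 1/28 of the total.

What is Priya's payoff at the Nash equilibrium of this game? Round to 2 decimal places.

168.20 tokens

For player j, contributing a unit is worthwhile iff 3.8 × (j's share) ≥ 1, i.e. iff j's share is at least 0.2632.
Ravi and Dev are above the threshold, contributing 58 each; the remaining 3 contribute 0. Total contributed: 116.
Priya keeps 58 and receives 3.8 × 116 × 7/28 = 110.20 from the planting fund, for a payoff of 168.20.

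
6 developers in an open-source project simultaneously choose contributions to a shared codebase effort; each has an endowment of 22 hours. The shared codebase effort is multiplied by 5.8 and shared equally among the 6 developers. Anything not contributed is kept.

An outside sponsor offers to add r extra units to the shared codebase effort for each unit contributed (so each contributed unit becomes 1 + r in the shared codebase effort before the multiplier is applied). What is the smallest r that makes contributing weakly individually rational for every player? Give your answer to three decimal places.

With matching at rate r, one contributed unit becomes (1 + r) in the shared codebase effort and returns 5.8 × (1 + r) / 6 to the contributor.
Setting this equal to 1: 1 + r = 6/5.8 = 1.0345.
So the minimum matching rate is r = 1.0345 − 1 = 0.034.

0.034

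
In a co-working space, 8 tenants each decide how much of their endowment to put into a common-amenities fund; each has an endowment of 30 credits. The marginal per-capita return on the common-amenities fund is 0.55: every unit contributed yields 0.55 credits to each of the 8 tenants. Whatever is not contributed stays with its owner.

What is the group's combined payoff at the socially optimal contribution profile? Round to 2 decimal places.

1056.00 credits

Each contributed unit returns 4.400 to the group as a whole (0.55 to each of 8 players), which exceeds 1, so the social optimum is full contribution: group total = 4.400 × 240 = 1056.00.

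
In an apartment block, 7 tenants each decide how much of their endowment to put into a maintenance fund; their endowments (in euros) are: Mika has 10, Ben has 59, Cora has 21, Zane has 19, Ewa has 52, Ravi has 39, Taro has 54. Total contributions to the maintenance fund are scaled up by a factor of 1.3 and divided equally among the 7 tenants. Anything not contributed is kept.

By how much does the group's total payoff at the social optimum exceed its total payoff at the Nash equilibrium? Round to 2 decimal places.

76.20 euros

The private return per contributed unit is 1.3/7 = 0.1857 < 1 for every player regardless of endowment, so the Nash equilibrium is zero contribution and the group total is Σ E_j = 10 + 59 + 21 + 19 + 52 + 39 + 54 = 254.
Each contributed unit returns 1.300 to the group, so the social optimum is full contribution by everyone: group total = 1.300 × 254 = 330.20.
Efficiency loss = (1.300 − 1) × 254 = 76.20.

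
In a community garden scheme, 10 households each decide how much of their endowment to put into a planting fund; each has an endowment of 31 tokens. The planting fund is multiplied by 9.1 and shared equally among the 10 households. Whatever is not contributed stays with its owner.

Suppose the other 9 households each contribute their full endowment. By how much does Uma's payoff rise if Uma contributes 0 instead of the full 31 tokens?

2.79 tokens

Switching from a contribution of 31 to 0 lets Uma keep an extra 31 tokens, but lowers the planting fund by 31, which costs Uma their own share of that drop: 9.1/10 × 31 = 28.21.
Net gain = 31 − 28.21 = 2.79. The private return per contributed unit (0.9100) is below 1, so free-riding is indeed the best response regardless of what the others do.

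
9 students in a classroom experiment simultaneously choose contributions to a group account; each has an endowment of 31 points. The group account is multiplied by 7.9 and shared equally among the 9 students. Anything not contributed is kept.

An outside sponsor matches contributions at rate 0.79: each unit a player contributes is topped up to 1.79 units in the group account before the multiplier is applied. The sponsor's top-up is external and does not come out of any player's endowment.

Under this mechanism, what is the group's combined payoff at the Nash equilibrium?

3945.34 points

Under the mechanism each unit contributed yields 7.9 × 1.79 / 9 = 1.5712 back to its contributor per unit of net cost, which exceeds 1, making full contribution the dominant choice for everyone.
At the Nash equilibrium everyone contributes 31. Group total payoff = 7.9 × 1.79 × 279 = 3945.34.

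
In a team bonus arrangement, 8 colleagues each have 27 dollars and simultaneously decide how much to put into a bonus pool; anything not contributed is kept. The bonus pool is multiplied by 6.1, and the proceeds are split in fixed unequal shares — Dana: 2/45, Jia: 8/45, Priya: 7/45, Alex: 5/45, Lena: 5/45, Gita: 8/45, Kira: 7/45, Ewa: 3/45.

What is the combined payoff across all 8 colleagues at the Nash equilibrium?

For player j, contributing a unit is worthwhile iff 6.1 × (j's share) ≥ 1, i.e. iff j's share is at least 0.1639.
Jia and Gita clear that bar, contributing 27 each; the remaining 6 contribute 0. Total contributed: 54.
The bonus pool pays out 6.1 × 54 = 329.40 in total (split across the unequal shares, but the aggregate is all that matters for the group sum).
The 6 free-riders keep 27 each, adding 162. Group total = 162 + 329.40 = 491.40.

491.40 dollars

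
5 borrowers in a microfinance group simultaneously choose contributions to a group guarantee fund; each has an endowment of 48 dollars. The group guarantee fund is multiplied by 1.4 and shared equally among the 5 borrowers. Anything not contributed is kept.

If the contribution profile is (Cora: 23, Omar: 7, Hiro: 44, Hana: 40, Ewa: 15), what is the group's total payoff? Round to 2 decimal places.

291.60 dollars

Total contributed: 23 + 7 + 44 + 40 + 15 = 129; total kept: 5 × 48 − 129 = 111.
The group guarantee fund pays out 1.4 × 129 = 180.60 in aggregate.
Group total = 111 + 180.60 = 291.60.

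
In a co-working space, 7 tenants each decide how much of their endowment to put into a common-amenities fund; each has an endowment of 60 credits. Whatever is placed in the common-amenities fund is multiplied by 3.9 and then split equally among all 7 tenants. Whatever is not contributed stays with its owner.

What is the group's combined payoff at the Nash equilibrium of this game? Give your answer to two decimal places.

Each contributed unit returns 3.9/7 = 0.5571 to its contributor — below 1 — so contributing 0 is dominant for every player. At the Nash equilibrium everyone keeps their 60, and the group total is 7 × 60 = 420.

420.00 credits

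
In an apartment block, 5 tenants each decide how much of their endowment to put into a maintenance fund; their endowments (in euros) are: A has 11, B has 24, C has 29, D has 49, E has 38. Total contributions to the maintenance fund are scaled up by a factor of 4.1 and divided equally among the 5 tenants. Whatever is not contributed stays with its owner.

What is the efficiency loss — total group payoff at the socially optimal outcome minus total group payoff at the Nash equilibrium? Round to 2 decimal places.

468.10 euros

The private return per contributed unit is 4.1/5 = 0.8200 < 1 for every player regardless of endowment, so the Nash equilibrium is zero contribution and the group total is Σ E_j = 11 + 24 + 29 + 49 + 38 = 151.
Each contributed unit returns 4.100 to the group, so the social optimum is full contribution by everyone: group total = 4.100 × 151 = 619.10.
Efficiency loss = (4.100 − 1) × 151 = 468.10.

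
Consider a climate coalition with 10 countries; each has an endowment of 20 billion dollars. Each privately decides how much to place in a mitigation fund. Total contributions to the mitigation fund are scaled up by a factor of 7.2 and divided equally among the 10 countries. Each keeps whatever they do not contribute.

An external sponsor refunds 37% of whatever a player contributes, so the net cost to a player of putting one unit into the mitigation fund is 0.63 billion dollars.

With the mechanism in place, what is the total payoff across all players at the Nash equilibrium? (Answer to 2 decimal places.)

1514.00 billion dollars

The effective private return per unit is now (7.2/10) / 0.63 = 1.1429 > 1, so every player's dominant strategy flips to full contribution.
So the Nash equilibrium is full contribution by all 10; the group earns 10 × (20 × 0.37 + 7.2 × 20) = 1514.00.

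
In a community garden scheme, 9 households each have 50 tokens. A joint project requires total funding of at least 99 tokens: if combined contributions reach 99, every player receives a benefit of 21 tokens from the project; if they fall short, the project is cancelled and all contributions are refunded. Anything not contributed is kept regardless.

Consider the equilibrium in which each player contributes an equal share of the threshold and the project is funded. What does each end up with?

60 tokens

Equal share of the threshold: 99/9 = 11.
At this profile no one gains by cutting their contribution: any cut drops the total below 99, the project is cancelled, contributions are refunded, and the deviator ends with 50, which is less than 50 − 11 + 21 = 60. Contributing more than 11 just wastes the excess. So contributing exactly 11 is a best response.
Each player's payoff: 50 − 11 + 21 = 60.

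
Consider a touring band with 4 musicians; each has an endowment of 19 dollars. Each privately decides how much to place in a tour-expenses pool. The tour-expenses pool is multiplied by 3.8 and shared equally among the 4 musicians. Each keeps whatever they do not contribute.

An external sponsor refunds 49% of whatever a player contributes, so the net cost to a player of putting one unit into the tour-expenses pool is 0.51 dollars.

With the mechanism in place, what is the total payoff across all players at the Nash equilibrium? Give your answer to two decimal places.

326.04 dollars

Under the mechanism each unit contributed yields (3.8/4) / 0.51 = 1.8627 back to its contributor per unit of net cost, which exceeds 1, making full contribution the dominant choice for everyone.
So the Nash equilibrium is full contribution by all 4; the group earns 4 × (19 × 0.49 + 3.8 × 19) = 326.04.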